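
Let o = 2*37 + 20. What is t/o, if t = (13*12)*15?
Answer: 1170/47 ≈ 24.894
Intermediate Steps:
o = 94 (o = 74 + 20 = 94)
t = 2340 (t = 156*15 = 2340)
t/o = 2340/94 = 2340*(1/94) = 1170/47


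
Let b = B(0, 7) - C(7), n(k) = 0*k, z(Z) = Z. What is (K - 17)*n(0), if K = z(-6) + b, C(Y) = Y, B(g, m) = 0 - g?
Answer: 0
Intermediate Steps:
B(g, m) = -g
n(k) = 0
b = -7 (b = -1*0 - 1*7 = 0 - 7 = -7)
K = -13 (K = -6 - 7 = -13)
(K - 17)*n(0) = (-13 - 17)*0 = -30*0 = 0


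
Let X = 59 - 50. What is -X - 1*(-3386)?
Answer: 3377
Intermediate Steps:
X = 9
-X - 1*(-3386) = -1*9 - 1*(-3386) = -9 + 3386 = 3377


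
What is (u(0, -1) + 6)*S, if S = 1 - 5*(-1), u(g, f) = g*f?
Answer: 36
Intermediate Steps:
u(g, f) = f*g
S = 6 (S = 1 + 5 = 6)
(u(0, -1) + 6)*S = (-1*0 + 6)*6 = (0 + 6)*6 = 6*6 = 36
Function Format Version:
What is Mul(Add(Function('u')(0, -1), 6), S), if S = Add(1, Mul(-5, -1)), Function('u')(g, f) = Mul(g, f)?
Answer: 36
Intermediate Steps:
Function('u')(g, f) = Mul(f, g)
S = 6 (S = Add(1, 5) = 6)
Mul(Add(Function('u')(0, -1), 6), S) = Mul(Add(Mul(-1, 0), 6), 6) = Mul(Add(0, 6), 6) = Mul(6, 6) = 36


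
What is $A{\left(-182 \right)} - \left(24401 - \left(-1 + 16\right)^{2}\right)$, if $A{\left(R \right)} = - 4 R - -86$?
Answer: $-23362$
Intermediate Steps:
$A{\left(R \right)} = 86 - 4 R$ ($A{\left(R \right)} = - 4 R + 86 = 86 - 4 R$)
$A{\left(-182 \right)} - \left(24401 - \left(-1 + 16\right)^{2}\right) = \left(86 - -728\right) - \left(24401 - \left(-1 + 16\right)^{2}\right) = \left(86 + 728\right) - \left(24401 - 15^{2}\right) = 814 + \left(-24401 + 225\right) = 814 - 24176 = -23362$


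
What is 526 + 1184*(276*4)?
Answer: 1307662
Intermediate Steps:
526 + 1184*(276*4) = 526 + 1184*1104 = 526 + 1307136 = 1307662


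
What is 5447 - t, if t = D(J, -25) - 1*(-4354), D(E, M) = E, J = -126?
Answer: 1219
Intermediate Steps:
t = 4228 (t = -126 - 1*(-4354) = -126 + 4354 = 4228)
5447 - t = 5447 - 1*4228 = 5447 - 4228 = 1219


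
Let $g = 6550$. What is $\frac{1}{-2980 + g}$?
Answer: $\frac{1}{3570} \approx 0.00028011$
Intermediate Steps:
$\frac{1}{-2980 + g} = \frac{1}{-2980 + 6550} = \frac{1}{3570}$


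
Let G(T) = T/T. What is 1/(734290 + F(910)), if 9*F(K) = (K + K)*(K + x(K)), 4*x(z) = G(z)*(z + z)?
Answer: 3/3030970 ≈ 9.8978e-7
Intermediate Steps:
G(T) = 1
x(z) = z/2 (x(z) = (1*(z + z))/4 = (1*(2*z))/4 = (2*z)/4 = z/2)
F(K) = K**2/3 (F(K) = ((K + K)*(K + K/2))/9 = ((2*K)*(3*K/2))/9 = (3*K**2)/9 = K**2/3)
1/(734290 + F(910)) = 1/(734290 + (1/3)*910**2) = 1/(734290 + (1/3)*828100) = 1/(734290 + 828100/3) = 1/(3030970/3) = 3/3030970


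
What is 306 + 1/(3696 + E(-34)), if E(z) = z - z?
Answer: 1130977/3696 ≈ 306.00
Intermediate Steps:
E(z) = 0
306 + 1/(3696 + E(-34)) = 306 + 1/(3696 + 0) = 306 + 1/3696 = 1130977/3696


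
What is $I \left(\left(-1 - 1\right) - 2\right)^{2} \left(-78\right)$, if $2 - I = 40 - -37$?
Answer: $93600$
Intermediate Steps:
$I = -75$ ($I = 2 - \left(40 - -37\right) = 2 - \left(40 + 37\right) = 2 - 77 = -75$)
$I \left(\left(-1 - 1\right) - 2\right)^{2} \left(-78\right) = - 75 \left(\left(-1 - 1\right) - 2\right)^{2} \left(-78\right) = - 75 \left(-2 - 2\right)^{2} \left(-78\right) = - 75 \left(-4\right)^{2} \left(-78\right) = \left(-75\right) 16 \left(-78\right) = \left(-1200\right) \left(-78\right) = 93600$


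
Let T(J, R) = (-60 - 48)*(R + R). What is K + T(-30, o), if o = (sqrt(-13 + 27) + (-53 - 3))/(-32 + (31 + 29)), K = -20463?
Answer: -20031 - 54*sqrt(14)/7 ≈ -20060.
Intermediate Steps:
o = -2 + sqrt(14)/28 (o = (sqrt(14) - 56)/(-32 + 60) = (-56 + sqrt(14))/28 = (-56 + sqrt(14))*(1/28) = -2 + sqrt(14)/28 ≈ -1.8664)
T(J, R) = -216*R
K + T(-30, o) = -20463 - 216*(-2 + sqrt(14)/28) = -20463 + (432 - 54*sqrt(14)/7) = -20031 - 54*sqrt(14)/7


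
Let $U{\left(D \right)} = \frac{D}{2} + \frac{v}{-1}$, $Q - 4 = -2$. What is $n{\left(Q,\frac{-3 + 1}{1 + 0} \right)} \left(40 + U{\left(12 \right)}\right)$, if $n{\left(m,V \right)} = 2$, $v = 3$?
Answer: $86$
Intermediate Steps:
$Q = 2$ ($Q = 4 - 2 = 2$)
$U{\left(D \right)} = -3 + \frac{D}{2}$ ($U{\left(D \right)} = \frac{D}{2} + \frac{3}{-1} = D \frac{1}{2} + 3 \left(-1\right) = \frac{D}{2} - 3 = -3 + \frac{D}{2}$)
$n{\left(Q,\frac{-3 + 1}{1 + 0} \right)} \left(40 + U{\left(12 \right)}\right) = 2 \left(40 + \left(-3 + \frac{1}{2} \cdot 12\right)\right) = 2 \left(40 + \left(-3 + 6\right)\right) = 2 \left(40 + 3\right) = 2 \cdot 43 = 86$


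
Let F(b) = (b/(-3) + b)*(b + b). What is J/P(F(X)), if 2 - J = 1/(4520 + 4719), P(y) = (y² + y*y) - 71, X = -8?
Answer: 166293/1205070487 ≈ 0.00013799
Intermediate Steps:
F(b) = 4*b²/3 (F(b) = (b*(-⅓) + b)*(2*b) = (-b/3 + b)*(2*b) = (2*b/3)*(2*b) = 4*b²/3)
P(y) = -71 + 2*y² (P(y) = (y² + y²) - 71 = 2*y² - 71 = -71 + 2*y²)
J = 18477/9239 (J = 2 - 1/(4520 + 4719) = 2 - 1/9239 = 18477/9239 ≈ 1.9999)
J/P(F(X)) = 18477/(9239*(-71 + 2*((4/3)*(-8)²)²)) = 18477/(9239*(-71 + 2*((4/3)*64)²)) = 18477/(9239*(-71 + 2*(256/3)²)) = 18477/(9239*(-71 + 2*(65536/9))) = 18477/(9239*(-71 + 131072/9)) = 18477/(9239*(130433/9)) = (18477/9239)*(9/130433) = 166293/1205070487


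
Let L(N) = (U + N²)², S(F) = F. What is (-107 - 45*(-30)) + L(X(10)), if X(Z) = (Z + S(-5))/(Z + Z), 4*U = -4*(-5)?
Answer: 324769/256 ≈ 1268.6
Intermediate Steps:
U = 5 (U = (-4*(-5))/4 = (¼)*20 = 5)
X(Z) = (-5 + Z)/(2*Z) (X(Z) = (Z - 5)/(Z + Z) = (-5 + Z)/((2*Z)) = (-5 + Z)*(1/(2*Z)) = (-5 + Z)/(2*Z))
L(N) = (5 + N²)²
(-107 - 45*(-30)) + L(X(10)) = (-107 - 45*(-30)) + (5 + ((½)*(-5 + 10)/10)²)² = (-107 + 1350) + (5 + ((½)*(⅒)*5)²)² = 1243 + (5 + (¼)²)² = 1243 + (5 + 1/16)² = 1243 + (81/16)² = 1243 + 6561/256 = 324769/256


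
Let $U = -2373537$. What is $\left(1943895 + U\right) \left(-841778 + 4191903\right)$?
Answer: $-1439354405250$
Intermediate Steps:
$\left(1943895 + U\right) \left(-841778 + 4191903\right) = \left(1943895 - 2373537\right) \left(-841778 + 4191903\right) = \left(-429642\right) 3350125 = -1439354405250$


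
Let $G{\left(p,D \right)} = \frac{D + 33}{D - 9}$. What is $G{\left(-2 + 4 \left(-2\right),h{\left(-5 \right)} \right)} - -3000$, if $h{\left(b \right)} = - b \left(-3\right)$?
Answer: $\frac{11997}{4} \approx 2999.3$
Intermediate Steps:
$h{\left(b \right)} = 3 b$
$G{\left(p,D \right)} = \frac{33 + D}{-9 + D}$
$G{\left(-2 + 4 \left(-2\right),h{\left(-5 \right)} \right)} - -3000 = \frac{33 + 3 \left(-5\right)}{-9 + 3 \left(-5\right)} - -3000 = \frac{33 - 15}{-9 - 15} + 3000 = \frac{1}{-24} \cdot 18 + 3000 = \left(- \frac{1}{24}\right) 18 + 3000 = - \frac{3}{4} + 3000 = \frac{11997}{4}$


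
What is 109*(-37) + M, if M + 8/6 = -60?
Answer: -12283/3 ≈ -4094.3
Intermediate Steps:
M = -184/3 (M = -4/3 - 60 = -184/3 ≈ -61.333)
109*(-37) + M = 109*(-37) - 184/3 = -4033 - 184/3 = -12283/3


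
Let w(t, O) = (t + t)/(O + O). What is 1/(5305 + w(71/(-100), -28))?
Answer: 2800/14854071 ≈ 0.00018850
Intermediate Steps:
w(t, O) = t/O (w(t, O) = (2*t)/((2*O)) = (2*t)*(1/(2*O)) = t/O)
1/(5305 + w(71/(-100), -28)) = 1/(5305 + (71/(-100))/(-28)) = 1/(5305 + (71*(-1/100))*(-1/28)) = 1/(5305 - 71/100*(-1/28)) = 1/(5305 + 71/2800) = 1/(14854071/2800) = 2800/14854071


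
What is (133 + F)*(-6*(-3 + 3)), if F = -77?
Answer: 0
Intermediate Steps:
(133 + F)*(-6*(-3 + 3)) = (133 - 77)*(-6*(-3 + 3)) = 56*(-6*0) = 56*0 = 0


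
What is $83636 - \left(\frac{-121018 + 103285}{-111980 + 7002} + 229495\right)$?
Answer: $- \frac{15312003835}{104978} \approx -1.4586 \cdot 10^{5}$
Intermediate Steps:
$83636 - \left(\frac{-121018 + 103285}{-111980 + 7002} + 229495\right) = 83636 - \left(- \frac{17733}{-104978} + 229495\right) = 83636 - \left(\left(-17733\right) \left(- \frac{1}{104978}\right) + 229495\right) = 83636 - \left(\frac{17733}{104978} + 229495\right) = 83636 - \frac{24091943843}{104978} = - \frac{15312003835}{104978}$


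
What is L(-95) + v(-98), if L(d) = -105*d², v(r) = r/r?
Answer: -947624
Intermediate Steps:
v(r) = 1
L(-95) + v(-98) = -105*(-95)² + 1 = -105*9025 + 1 = -947625 + 1 = -947624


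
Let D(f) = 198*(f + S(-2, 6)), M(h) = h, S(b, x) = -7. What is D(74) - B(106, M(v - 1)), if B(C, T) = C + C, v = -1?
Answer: 13054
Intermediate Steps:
B(C, T) = 2*C
D(f) = -1386 + 198*f (D(f) = 198*(f - 7) = 198*(-7 + f) = -1386 + 198*f)
D(74) - B(106, M(v - 1)) = (-1386 + 198*74) - 2*106 = (-1386 + 14652) - 1*212 = 13266 - 212 = 13054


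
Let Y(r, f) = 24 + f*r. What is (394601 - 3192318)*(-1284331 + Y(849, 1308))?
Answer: 486285180355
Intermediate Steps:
(394601 - 3192318)*(-1284331 + Y(849, 1308)) = (394601 - 3192318)*(-1284331 + (24 + 1308*849)) = -2797717*(-1284331 + (24 + 1110492)) = -2797717*(-1284331 + 1110516) = -2797717*(-173815) = 486285180355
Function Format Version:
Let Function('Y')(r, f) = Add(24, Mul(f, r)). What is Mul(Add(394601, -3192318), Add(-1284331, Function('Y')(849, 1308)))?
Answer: 486285180355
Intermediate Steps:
Mul(Add(394601, -3192318), Add(-1284331, Function('Y')(849, 1308))) = Mul(Add(394601, -3192318), Add(-1284331, Add(24, Mul(1308, 849)))) = Mul(-2797717, Add(-1284331, Add(24, 1110492))) = Mul(-2797717, Add(-1284331, 1110516)) = Mul(-2797717, -173815) = 486285180355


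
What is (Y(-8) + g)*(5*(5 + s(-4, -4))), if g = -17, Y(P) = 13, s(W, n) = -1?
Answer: -80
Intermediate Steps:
(Y(-8) + g)*(5*(5 + s(-4, -4))) = (13 - 17)*(5*(5 - 1)) = -20*4 = -4*20 = -80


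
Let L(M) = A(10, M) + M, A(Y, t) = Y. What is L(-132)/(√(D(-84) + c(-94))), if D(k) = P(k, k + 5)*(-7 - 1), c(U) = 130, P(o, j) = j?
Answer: -61*√762/381 ≈ -4.4196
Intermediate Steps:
D(k) = -40 - 8*k (D(k) = (k + 5)*(-7 - 1) = (5 + k)*(-8) = -40 - 8*k)
L(M) = 10 + M
L(-132)/(√(D(-84) + c(-94))) = (10 - 132)/(√((-40 - 8*(-84)) + 130)) = -122/√((-40 + 672) + 130) = -122/√(632 + 130) = -122*√762/762 = -61*√762/381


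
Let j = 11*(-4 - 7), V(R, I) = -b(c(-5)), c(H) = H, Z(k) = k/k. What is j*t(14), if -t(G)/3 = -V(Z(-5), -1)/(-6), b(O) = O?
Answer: 605/2 ≈ 302.50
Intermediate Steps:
Z(k) = 1
V(R, I) = 5 (V(R, I) = -1*(-5) = 5)
j = -121 (j = 11*(-11) = -121)
t(G) = -5/2 (t(G) = -(-3)*5/(-6) = -(-3)*5*(-1/6) = -(-3)*(-5)/6 = -3*5/6 = -5/2)
j*t(14) = -121*(-5/2) = 605/2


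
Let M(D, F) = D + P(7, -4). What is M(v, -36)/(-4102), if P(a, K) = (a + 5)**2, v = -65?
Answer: -79/4102 ≈ -0.019259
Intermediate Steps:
P(a, K) = (5 + a)**2
M(D, F) = 144 + D (M(D, F) = D + (5 + 7)**2 = D + 12**2 = D + 144 = 144 + D)
M(v, -36)/(-4102) = (144 - 65)/(-4102) = 79*(-1/4102) = -79/4102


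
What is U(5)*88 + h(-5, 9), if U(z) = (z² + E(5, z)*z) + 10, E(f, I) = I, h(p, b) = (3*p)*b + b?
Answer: 5154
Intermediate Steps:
h(p, b) = b + 3*b*p (h(p, b) = 3*b*p + b = b + 3*b*p)
U(z) = 10 + 2*z² (U(z) = (z² + z*z) + 10 = (z² + z²) + 10 = 2*z² + 10 = 10 + 2*z²)
U(5)*88 + h(-5, 9) = (10 + 2*5²)*88 + 9*(1 + 3*(-5)) = (10 + 2*25)*88 + 9*(1 - 15) = (10 + 50)*88 + 9*(-14) = 60*88 - 126 = 5280 - 126 = 5154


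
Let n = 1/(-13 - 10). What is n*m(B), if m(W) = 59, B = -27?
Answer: -59/23 ≈ -2.5652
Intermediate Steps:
n = -1/23 (n = 1/(-23) = -1/23 ≈ -0.043478)
n*m(B) = -1/23*59 = -59/23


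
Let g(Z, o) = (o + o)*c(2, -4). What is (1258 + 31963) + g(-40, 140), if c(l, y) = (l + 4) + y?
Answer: 33781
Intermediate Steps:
c(l, y) = 4 + l + y (c(l, y) = (4 + l) + y = 4 + l + y)
g(Z, o) = 4*o (g(Z, o) = (o + o)*(4 + 2 - 4) = (2*o)*2 = 4*o)
(1258 + 31963) + g(-40, 140) = (1258 + 31963) + 4*140 = 33221 + 560 = 33781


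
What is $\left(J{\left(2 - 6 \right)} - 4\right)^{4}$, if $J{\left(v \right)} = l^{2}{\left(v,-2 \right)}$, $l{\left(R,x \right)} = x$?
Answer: $0$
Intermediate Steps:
$J{\left(v \right)} = 4$ ($J{\left(v \right)} = \left(-2\right)^{2} = 4$)
$\left(J{\left(2 - 6 \right)} - 4\right)^{4} = \left(4 - 4\right)^{4} = 0^{4} = 0$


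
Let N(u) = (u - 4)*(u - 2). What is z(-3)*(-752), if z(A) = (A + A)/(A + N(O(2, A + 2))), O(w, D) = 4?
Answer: -1504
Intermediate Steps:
N(u) = (-4 + u)*(-2 + u)
z(A) = 2 (z(A) = (A + A)/(A + (8 + 4² - 6*4)) = (2*A)/(A + (8 + 16 - 24)) = (2*A)/(A + 0) = (2*A)/A = 2)
z(-3)*(-752) = 2*(-752) = -1504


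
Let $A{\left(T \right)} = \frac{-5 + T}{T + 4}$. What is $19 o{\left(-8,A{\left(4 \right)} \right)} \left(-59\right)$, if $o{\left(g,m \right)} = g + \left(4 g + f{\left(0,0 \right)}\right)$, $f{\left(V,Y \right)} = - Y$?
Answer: $44840$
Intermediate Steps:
$A{\left(T \right)} = \frac{-5 + T}{4 + T}$
$o{\left(g,m \right)} = 5 g$ ($o{\left(g,m \right)} = g + \left(4 g - 0\right) = g + \left(4 g + 0\right) = g + 4 g = 5 g$)
$19 o{\left(-8,A{\left(4 \right)} \right)} \left(-59\right) = 19 \cdot 5 \left(-8\right) \left(-59\right) = 19 \left(-40\right) \left(-59\right) = \left(-760\right) \left(-59\right) = 44840$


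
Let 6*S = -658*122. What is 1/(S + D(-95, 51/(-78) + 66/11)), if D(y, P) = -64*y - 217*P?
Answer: -78/659837 ≈ -0.00011821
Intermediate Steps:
D(y, P) = -217*P - 64*y
S = -40138/3 (S = (-658*122)/6 = (1/6)*(-80276) = -40138/3 ≈ -13379.)
1/(S + D(-95, 51/(-78) + 66/11)) = 1/(-40138/3 + (-217*(51/(-78) + 66/11) - 64*(-95))) = 1/(-40138/3 + (-217*(51*(-1/78) + 66*(1/11)) + 6080)) = 1/(-40138/3 + (-217*(-17/26 + 6) + 6080)) = 1/(-40138/3 + (-217*139/26 + 6080)) = 1/(-40138/3 + (-30163/26 + 6080)) = 1/(-40138/3 + 127917/26) = 1/(-659837/78) = -78/659837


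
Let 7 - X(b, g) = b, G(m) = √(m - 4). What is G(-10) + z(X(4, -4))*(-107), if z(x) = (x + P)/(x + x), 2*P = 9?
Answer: -535/4 + I*√14 ≈ -133.75 + 3.7417*I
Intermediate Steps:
P = 9/2 (P = (½)*9 = 9/2 ≈ 4.5000)
G(m) = √(-4 + m)
X(b, g) = 7 - b
z(x) = (9/2 + x)/(2*x) (z(x) = (x + 9/2)/(x + x) = (9/2 + x)/((2*x)) = (9/2 + x)*(1/(2*x)) = (9/2 + x)/(2*x))
G(-10) + z(X(4, -4))*(-107) = √(-4 - 10) + ((9 + 2*(7 - 1*4))/(4*(7 - 1*4)))*(-107) = √(-14) + ((9 + 2*(7 - 4))/(4*(7 - 4)))*(-107) = I*√14 + ((¼)*(9 + 2*3)/3)*(-107) = I*√14 + ((¼)*(⅓)*(9 + 6))*(-107) = I*√14 + ((¼)*(⅓)*15)*(-107) = I*√14 + (5/4)*(-107) = I*√14 - 535/4 = -535/4 + I*√14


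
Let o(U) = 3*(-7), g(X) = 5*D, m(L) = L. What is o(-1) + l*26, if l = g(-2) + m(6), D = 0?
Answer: 135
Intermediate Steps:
g(X) = 0 (g(X) = 5*0 = 0)
o(U) = -21
l = 6 (l = 0 + 6 = 6)
o(-1) + l*26 = -21 + 6*26 = -21 + 156 = 135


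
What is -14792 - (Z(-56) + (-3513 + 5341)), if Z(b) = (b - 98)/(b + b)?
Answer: -132971/8 ≈ -16621.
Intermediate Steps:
Z(b) = (-98 + b)/(2*b) (Z(b) = (-98 + b)/((2*b)) = (-98 + b)*(1/(2*b)) = (-98 + b)/(2*b))
-14792 - (Z(-56) + (-3513 + 5341)) = -14792 - ((½)*(-98 - 56)/(-56) + (-3513 + 5341)) = -14792 - ((½)*(-1/56)*(-154) + 1828) = -14792 - (11/8 + 1828) = -14792 - 1*14635/8 = -14792 - 14635/8 = -132971/8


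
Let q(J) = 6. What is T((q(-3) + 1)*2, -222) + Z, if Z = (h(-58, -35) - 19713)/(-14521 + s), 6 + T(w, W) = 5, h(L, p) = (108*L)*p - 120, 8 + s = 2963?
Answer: -210973/11566 ≈ -18.241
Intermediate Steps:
s = 2955 (s = -8 + 2963 = 2955)
h(L, p) = -120 + 108*L*p (h(L, p) = 108*L*p - 120 = -120 + 108*L*p)
T(w, W) = -1 (T(w, W) = -6 + 5 = -1)
Z = -199407/11566 (Z = ((-120 + 108*(-58)*(-35)) - 19713)/(-14521 + 2955) = ((-120 + 219240) - 19713)/(-11566) = (219120 - 19713)*(-1/11566) = 199407*(-1/11566) = -199407/11566 ≈ -17.241)
T((q(-3) + 1)*2, -222) + Z = -1 - 199407/11566 = -210973/11566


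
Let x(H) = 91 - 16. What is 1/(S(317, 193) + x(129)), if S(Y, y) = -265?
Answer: -1/190 ≈ -0.0052632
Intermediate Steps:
x(H) = 75
1/(S(317, 193) + x(129)) = 1/(-265 + 75) = 1/(-190) = -1/190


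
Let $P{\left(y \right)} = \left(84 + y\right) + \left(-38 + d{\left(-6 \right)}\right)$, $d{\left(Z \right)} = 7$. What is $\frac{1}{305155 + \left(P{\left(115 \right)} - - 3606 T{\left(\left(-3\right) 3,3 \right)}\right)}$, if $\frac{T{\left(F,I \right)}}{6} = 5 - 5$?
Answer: $\frac{1}{305323} \approx 3.2752 \cdot 10^{-6}$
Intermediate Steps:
$T{\left(F,I \right)} = 0$ ($T{\left(F,I \right)} = 6 \left(5 - 5\right) = 6 \cdot 0 = 0$)
$P{\left(y \right)} = 53 + y$ ($P{\left(y \right)} = \left(84 + y\right) + \left(-38 + 7\right) = \left(84 + y\right) - 31 = 53 + y$)
$\frac{1}{305155 + \left(P{\left(115 \right)} - - 3606 T{\left(\left(-3\right) 3,3 \right)}\right)} = \frac{1}{305155 + \left(\left(53 + 115\right) - \left(-3606\right) 0\right)} = \frac{1}{305155 + \left(168 - 0\right)} = \frac{1}{305155 + \left(168 + 0\right)} = \frac{1}{305155 + 168} = \frac{1}{305323}$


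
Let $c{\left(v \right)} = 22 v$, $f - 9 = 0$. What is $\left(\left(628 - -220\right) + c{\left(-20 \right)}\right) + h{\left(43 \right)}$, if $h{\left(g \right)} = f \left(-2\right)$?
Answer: $390$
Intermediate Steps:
$f = 9$ ($f = 9 + 0 = 9$)
$h{\left(g \right)} = -18$ ($h{\left(g \right)} = 9 \left(-2\right) = -18$)
$\left(\left(628 - -220\right) + c{\left(-20 \right)}\right) + h{\left(43 \right)} = \left(\left(628 - -220\right) + 22 \left(-20\right)\right) - 18 = \left(\left(628 + 220\right) - 440\right) - 18 = \left(848 - 440\right) - 18 = 408 - 18 = 390$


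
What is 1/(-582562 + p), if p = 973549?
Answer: 1/390987 ≈ 2.5576e-6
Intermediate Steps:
1/(-582562 + p) = 1/(-582562 + 973549) = 1/390987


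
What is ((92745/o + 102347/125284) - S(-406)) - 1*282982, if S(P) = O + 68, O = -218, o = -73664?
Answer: -652559536131601/2307230144 ≈ -2.8283e+5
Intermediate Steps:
S(P) = -150 (S(P) = -218 + 68 = -150)
((92745/o + 102347/125284) - S(-406)) - 1*282982 = ((92745/(-73664) + 102347/125284) - 1*(-150)) - 1*282982 = ((92745*(-1/73664) + 102347*(1/125284)) + 150) - 282982 = ((-92745/73664 + 102347/125284) + 150) - 282982 = (-1020043793/2307230144 + 150) - 282982 = 345064477807/2307230144 - 282982 = -652559536131601/2307230144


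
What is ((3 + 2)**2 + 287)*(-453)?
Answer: -141336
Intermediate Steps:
((3 + 2)**2 + 287)*(-453) = (5**2 + 287)*(-453) = (25 + 287)*(-453) = 312*(-453) = -141336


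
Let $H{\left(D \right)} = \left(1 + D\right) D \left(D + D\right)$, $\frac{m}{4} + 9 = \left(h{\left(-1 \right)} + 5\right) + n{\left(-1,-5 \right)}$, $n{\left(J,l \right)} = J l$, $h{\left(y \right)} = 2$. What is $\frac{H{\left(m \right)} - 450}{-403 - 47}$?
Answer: $- \frac{183}{25} \approx -7.32$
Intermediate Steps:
$m = 12$ ($m = -36 + 4 \left(\left(2 + 5\right) - -5\right) = -36 + 4 \left(7 + 5\right) = -36 + 4 \cdot 12 = -36 + 48 = 12$)
$H{\left(D \right)} = 2 D^{2} \left(1 + D\right)$ ($H{\left(D \right)} = D \left(1 + D\right) 2 D = 2 D^{2} \left(1 + D\right)$)
$\frac{H{\left(m \right)} - 450}{-403 - 47} = \frac{2 \cdot 12^{2} \left(1 + 12\right) - 450}{-403 - 47} = \frac{2 \cdot 144 \cdot 13 - 450}{-450} = \left(3744 - 450\right) \left(- \frac{1}{450}\right) = 3294 \left(- \frac{1}{450}\right) = - \frac{183}{25}$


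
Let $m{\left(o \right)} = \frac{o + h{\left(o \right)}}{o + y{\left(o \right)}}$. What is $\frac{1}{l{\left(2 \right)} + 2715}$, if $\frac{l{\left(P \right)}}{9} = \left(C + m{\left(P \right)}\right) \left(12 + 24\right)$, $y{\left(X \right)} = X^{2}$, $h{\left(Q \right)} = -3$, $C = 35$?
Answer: $\frac{1}{14001} \approx 7.1423 \cdot 10^{-5}$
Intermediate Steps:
$m{\left(o \right)} = \frac{-3 + o}{o + o^{2}}$ ($m{\left(o \right)} = \frac{o - 3}{o + o^{2}} = \frac{-3 + o}{o + o^{2}}$)
$l{\left(P \right)} = 11340 + \frac{324 \left(-3 + P\right)}{P \left(1 + P\right)}$ ($l{\left(P \right)} = 9 \left(35 + \frac{-3 + P}{P \left(1 + P\right)}\right) \left(12 + 24\right) = 9 \left(35 + \frac{-3 + P}{P \left(1 + P\right)}\right) 36 = 9 \left(1260 + \frac{36 \left(-3 + P\right)}{P \left(1 + P\right)}\right) = 11340 + \frac{324 \left(-3 + P\right)}{P \left(1 + P\right)}$)
$\frac{1}{l{\left(2 \right)} + 2715} = \frac{1}{\frac{324 \left(-3 + 35 \cdot 2^{2} + 36 \cdot 2\right)}{2 \left(1 + 2\right)} + 2715} = \frac{1}{324 \cdot \frac{1}{2} \cdot \frac{1}{3} \left(-3 + 35 \cdot 4 + 72\right) + 2715} = \frac{1}{324 \cdot \frac{1}{2} \cdot \frac{1}{3} \left(-3 + 140 + 72\right) + 2715} = \frac{1}{324 \cdot \frac{1}{2} \cdot \frac{1}{3} \cdot 209 + 2715} = \frac{1}{11286 + 2715} = \frac{1}{14001}$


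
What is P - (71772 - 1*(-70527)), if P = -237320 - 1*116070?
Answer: -495689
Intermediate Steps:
P = -353390 (P = -237320 - 116070 = -353390)
P - (71772 - 1*(-70527)) = -353390 - (71772 - 1*(-70527)) = -353390 - (71772 + 70527) = -353390 - 1*142299 = -353390 - 142299 = -495689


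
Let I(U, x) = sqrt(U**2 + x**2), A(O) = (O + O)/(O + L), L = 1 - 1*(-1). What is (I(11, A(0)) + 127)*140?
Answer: 19320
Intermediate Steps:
L = 2 (L = 1 + 1 = 2)
A(O) = 2*O/(2 + O) (A(O) = (O + O)/(O + 2) = (2*O)/(2 + O) = 2*O/(2 + O))
(I(11, A(0)) + 127)*140 = (sqrt(11**2 + (2*0/(2 + 0))**2) + 127)*140 = (sqrt(121 + (2*0/2)**2) + 127)*140 = (sqrt(121 + (2*0*(1/2))**2) + 127)*140 = (sqrt(121 + 0**2) + 127)*140 = (sqrt(121 + 0) + 127)*140 = (sqrt(121) + 127)*140 = (11 + 127)*140 = 138*140 = 19320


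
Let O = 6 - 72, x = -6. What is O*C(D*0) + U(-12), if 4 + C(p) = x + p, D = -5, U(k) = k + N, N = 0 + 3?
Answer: 651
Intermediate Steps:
N = 3
U(k) = 3 + k (U(k) = k + 3 = 3 + k)
C(p) = -10 + p (C(p) = -4 + (-6 + p) = -10 + p)
O = -66
O*C(D*0) + U(-12) = -66*(-10 - 5*0) + (3 - 12) = -66*(-10 + 0) - 9 = -66*(-10) - 9 = 660 - 9 = 651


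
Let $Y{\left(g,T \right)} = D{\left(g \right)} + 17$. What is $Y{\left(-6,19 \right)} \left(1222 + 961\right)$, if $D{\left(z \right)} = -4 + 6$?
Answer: $41477$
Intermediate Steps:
$D{\left(z \right)} = 2$
$Y{\left(g,T \right)} = 19$ ($Y{\left(g,T \right)} = 2 + 17 = 19$)
$Y{\left(-6,19 \right)} \left(1222 + 961\right) = 19 \left(1222 + 961\right) = 19 \cdot 2183 = 41477$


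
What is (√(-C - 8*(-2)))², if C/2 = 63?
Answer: -110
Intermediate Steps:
C = 126 (C = 2*63 = 126)
(√(-C - 8*(-2)))² = (√(-1*126 - 8*(-2)))² = (√(-126 + 16))² = (√(-110))² = (I*√110)² = -110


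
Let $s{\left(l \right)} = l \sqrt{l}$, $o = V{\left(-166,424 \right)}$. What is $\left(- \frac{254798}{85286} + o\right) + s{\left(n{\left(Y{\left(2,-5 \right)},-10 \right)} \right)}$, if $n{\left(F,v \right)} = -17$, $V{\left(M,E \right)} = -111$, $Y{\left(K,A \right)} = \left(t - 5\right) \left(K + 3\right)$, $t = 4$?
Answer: $- \frac{4860772}{42643} - 17 i \sqrt{17} \approx -113.99 - 70.093 i$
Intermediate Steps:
$Y{\left(K,A \right)} = -3 - K$ ($Y{\left(K,A \right)} = \left(4 - 5\right) \left(K + 3\right) = - (3 + K) = -3 - K$)
$o = -111$
$s{\left(l \right)} = l^{\frac{3}{2}}$
$\left(- \frac{254798}{85286} + o\right) + s{\left(n{\left(Y{\left(2,-5 \right)},-10 \right)} \right)} = \left(- \frac{254798}{85286} - 111\right) + \left(-17\right)^{\frac{3}{2}} = \left(\left(-254798\right) \frac{1}{85286} - 111\right) - 17 i \sqrt{17} = \left(- \frac{127399}{42643} - 111\right) - 17 i \sqrt{17} = - \frac{4860772}{42643} - 17 i \sqrt{17}$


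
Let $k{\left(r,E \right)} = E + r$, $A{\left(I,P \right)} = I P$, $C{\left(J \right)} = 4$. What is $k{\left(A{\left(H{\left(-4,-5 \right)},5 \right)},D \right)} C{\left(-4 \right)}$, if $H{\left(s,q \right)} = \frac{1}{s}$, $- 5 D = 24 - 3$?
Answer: $- \frac{109}{5} \approx -21.8$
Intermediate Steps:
$D = - \frac{21}{5}$ ($D = - \frac{24 - 3}{5} = \left(- \frac{1}{5}\right) 21 = - \frac{21}{5} \approx -4.2$)
$k{\left(A{\left(H{\left(-4,-5 \right)},5 \right)},D \right)} C{\left(-4 \right)} = \left(- \frac{21}{5} + \frac{1}{-4} \cdot 5\right) 4 = \left(- \frac{21}{5} - \frac{5}{4}\right) 4 = \left(- \frac{109}{20}\right) 4 = - \frac{109}{5}$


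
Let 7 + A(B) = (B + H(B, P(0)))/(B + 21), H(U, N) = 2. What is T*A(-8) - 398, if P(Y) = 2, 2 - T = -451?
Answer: -49115/13 ≈ -3778.1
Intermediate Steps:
T = 453 (T = 2 - 1*(-451) = 2 + 451 = 453)
A(B) = -7 + (2 + B)/(21 + B) (A(B) = -7 + (B + 2)/(B + 21) = -7 + (2 + B)/(21 + B))
T*A(-8) - 398 = 453*((-145 - 6*(-8))/(21 - 8)) - 398 = 453*((-145 + 48)/13) - 398 = 453*((1/13)*(-97)) - 398 = 453*(-97/13) - 398 = -43941/13 - 398 = -49115/13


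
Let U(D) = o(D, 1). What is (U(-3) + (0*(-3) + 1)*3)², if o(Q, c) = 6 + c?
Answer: 100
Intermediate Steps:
U(D) = 7 (U(D) = 6 + 1 = 7)
(U(-3) + (0*(-3) + 1)*3)² = (7 + (0*(-3) + 1)*3)² = (7 + (0 + 1)*3)² = (7 + 1*3)² = (7 + 3)² = 10² = 100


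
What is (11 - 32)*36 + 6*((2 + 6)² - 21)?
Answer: -498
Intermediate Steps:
(11 - 32)*36 + 6*((2 + 6)² - 21) = -21*36 + 6*(8² - 21) = -756 + 6*(64 - 21) = -756 + 6*43 = -756 + 258 = -498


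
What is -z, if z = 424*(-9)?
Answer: 3816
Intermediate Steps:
z = -3816
-z = -1*(-3816) = 3816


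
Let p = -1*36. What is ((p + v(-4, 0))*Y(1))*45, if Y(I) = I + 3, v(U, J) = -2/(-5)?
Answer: -6408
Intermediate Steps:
v(U, J) = ⅖ (v(U, J) = -2*(-⅕) = ⅖)
p = -36
Y(I) = 3 + I
((p + v(-4, 0))*Y(1))*45 = ((-36 + ⅖)*(3 + 1))*45 = -178/5*4*45 = -712/5*45 = -6408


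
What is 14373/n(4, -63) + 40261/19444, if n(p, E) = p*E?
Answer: -3740595/68054 ≈ -54.965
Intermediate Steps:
n(p, E) = E*p
14373/n(4, -63) + 40261/19444 = 14373/((-63*4)) + 40261/19444 = 14373/(-252) + 40261*(1/19444) = 14373*(-1/252) + 40261/19444 = -1597/28 + 40261/19444 = -3740595/68054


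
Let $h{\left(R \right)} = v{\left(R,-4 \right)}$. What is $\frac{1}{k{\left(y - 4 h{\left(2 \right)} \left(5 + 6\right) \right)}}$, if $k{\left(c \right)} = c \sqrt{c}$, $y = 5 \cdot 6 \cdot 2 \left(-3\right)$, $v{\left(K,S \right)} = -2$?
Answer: $\frac{i \sqrt{23}}{4232} \approx 0.0011332 i$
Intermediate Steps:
$h{\left(R \right)} = -2$
$y = -180$ ($y = 30 \cdot 2 \left(-3\right) = 60 \left(-3\right) = -180$)
$k{\left(c \right)} = c^{\frac{3}{2}}$
$\frac{1}{k{\left(y - 4 h{\left(2 \right)} \left(5 + 6\right) \right)}} = \frac{1}{\left(-180 - 4 \left(- 2 \left(5 + 6\right)\right)\right)^{\frac{3}{2}}} = \frac{1}{\left(-180 - 4 \left(\left(-2\right) 11\right)\right)^{\frac{3}{2}}} = \frac{1}{\left(-180 - -88\right)^{\frac{3}{2}}} = \frac{1}{\left(-180 + 88\right)^{\frac{3}{2}}} = \frac{1}{\left(-92\right)^{\frac{3}{2}}} = \frac{1}{\left(-184\right) i \sqrt{23}} = \frac{i \sqrt{23}}{4232}$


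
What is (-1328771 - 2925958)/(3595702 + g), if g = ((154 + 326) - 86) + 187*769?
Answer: -1418243/1246633 ≈ -1.1377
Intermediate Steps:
g = 144197 (g = (480 - 86) + 143803 = 394 + 143803 = 144197)
(-1328771 - 2925958)/(3595702 + g) = (-1328771 - 2925958)/(3595702 + 144197) = -4254729/3739899 = -4254729*1/3739899 = -1418243/1246633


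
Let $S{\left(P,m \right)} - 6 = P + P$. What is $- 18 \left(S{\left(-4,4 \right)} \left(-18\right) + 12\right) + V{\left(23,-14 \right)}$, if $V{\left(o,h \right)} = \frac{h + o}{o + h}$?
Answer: $-863$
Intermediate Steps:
$S{\left(P,m \right)} = 6 + 2 P$ ($S{\left(P,m \right)} = 6 + \left(P + P\right) = 6 + 2 P$)
$V{\left(o,h \right)} = 1$ ($V{\left(o,h \right)} = \frac{h + o}{h + o} = 1$)
$- 18 \left(S{\left(-4,4 \right)} \left(-18\right) + 12\right) + V{\left(23,-14 \right)} = - 18 \left(\left(6 + 2 \left(-4\right)\right) \left(-18\right) + 12\right) + 1 = - 18 \left(\left(6 - 8\right) \left(-18\right) + 12\right) + 1 = - 18 \left(\left(-2\right) \left(-18\right) + 12\right) + 1 = - 18 \left(36 + 12\right) + 1 = \left(-18\right) 48 + 1 = -864 + 1 = -863$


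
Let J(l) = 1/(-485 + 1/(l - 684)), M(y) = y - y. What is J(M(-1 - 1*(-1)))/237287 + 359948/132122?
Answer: 14167162091380934/5200178347448687 ≈ 2.7244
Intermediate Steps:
M(y) = 0
J(l) = 1/(-485 + 1/(-684 + l))
J(M(-1 - 1*(-1)))/237287 + 359948/132122 = ((684 - 1*0)/(-331741 + 485*0))/237287 + 359948/132122 = ((684 + 0)/(-331741 + 0))*(1/237287) + 359948*(1/132122) = (684/(-331741))*(1/237287) + 179974/66061 = -1/331741*684*(1/237287) + 179974/66061 = -684/331741*1/237287 + 179974/66061 = -684/78717826667 + 179974/66061 = 14167162091380934/5200178347448687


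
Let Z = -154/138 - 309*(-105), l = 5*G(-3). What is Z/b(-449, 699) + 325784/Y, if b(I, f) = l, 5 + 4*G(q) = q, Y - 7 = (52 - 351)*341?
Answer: -4759529017/1465560 ≈ -3247.6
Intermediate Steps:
Y = -101952 (Y = 7 + (52 - 351)*341 = 7 - 299*341 = 7 - 101959 = -101952)
G(q) = -5/4 + q/4
l = -10 (l = 5*(-5/4 + (¼)*(-3)) = 5*(-5/4 - ¾) = 5*(-2) = -10)
b(I, f) = -10
Z = 2238628/69 (Z = -154*1/138 + 32445 = -77/69 + 32445 = 2238628/69 ≈ 32444.)
Z/b(-449, 699) + 325784/Y = (2238628/69)/(-10) + 325784/(-101952) = (2238628/69)*(-⅒) + 325784*(-1/101952) = -1119314/345 - 40723/12744 = -4759529017/1465560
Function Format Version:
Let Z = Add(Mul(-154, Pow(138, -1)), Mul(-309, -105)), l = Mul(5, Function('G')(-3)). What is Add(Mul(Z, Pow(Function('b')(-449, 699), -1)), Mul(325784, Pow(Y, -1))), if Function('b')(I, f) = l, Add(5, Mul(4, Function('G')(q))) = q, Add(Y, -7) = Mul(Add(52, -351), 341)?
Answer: Rational(-4759529017, 1465560) ≈ -3247.6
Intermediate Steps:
Y = -101952 (Y = Add(7, Mul(Add(52, -351), 341)) = Add(7, Mul(-299, 341)) = Add(7, -101959) = -101952)
Function('G')(q) = Add(Rational(-5, 4), Mul(Rational(1, 4), q))
l = -10 (l = Mul(5, Add(Rational(-5, 4), Mul(Rational(1, 4), -3))) = Mul(5, Add(Rational(-5, 4), Rational(-3, 4))) = Mul(5, -2) = -10)
Function('b')(I, f) = -10
Z = Rational(2238628, 69) (Z = Add(Mul(-154, Rational(1, 138)), 32445) = Add(Rational(-77, 69), 32445) = Rational(2238628, 69) ≈ 32444.)
Add(Mul(Z, Pow(Function('b')(-449, 699), -1)), Mul(325784, Pow(Y, -1))) = Add(Mul(Rational(2238628, 69), Pow(-10, -1)), Mul(325784, Pow(-101952, -1))) = Add(Mul(Rational(2238628, 69), Rational(-1, 10)), Mul(325784, Rational(-1, 101952))) = Add(Rational(-1119314, 345), Rational(-40723, 12744)) = Rational(-4759529017, 1465560)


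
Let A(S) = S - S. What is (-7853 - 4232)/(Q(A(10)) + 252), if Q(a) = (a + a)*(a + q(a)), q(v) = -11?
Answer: -12085/252 ≈ -47.956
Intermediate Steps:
A(S) = 0
Q(a) = 2*a*(-11 + a) (Q(a) = (a + a)*(a - 11) = (2*a)*(-11 + a) = 2*a*(-11 + a))
(-7853 - 4232)/(Q(A(10)) + 252) = (-7853 - 4232)/(2*0*(-11 + 0) + 252) = -12085/(2*0*(-11) + 252) = -12085/(0 + 252) = -12085/252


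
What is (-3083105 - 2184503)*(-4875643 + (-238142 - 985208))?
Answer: 32127104318744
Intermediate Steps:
(-3083105 - 2184503)*(-4875643 + (-238142 - 985208)) = -5267608*(-4875643 - 1223350) = -5267608*(-6098993) = 32127104318744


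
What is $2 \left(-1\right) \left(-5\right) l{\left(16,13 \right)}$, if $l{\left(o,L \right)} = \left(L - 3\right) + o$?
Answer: $260$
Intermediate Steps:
$l{\left(o,L \right)} = -3 + L + o$ ($l{\left(o,L \right)} = \left(-3 + L\right) + o = -3 + L + o$)
$2 \left(-1\right) \left(-5\right) l{\left(16,13 \right)} = 2 \left(-1\right) \left(-5\right) \left(-3 + 13 + 16\right) = \left(-2\right) \left(-5\right) 26 = 10 \cdot 26 = 260$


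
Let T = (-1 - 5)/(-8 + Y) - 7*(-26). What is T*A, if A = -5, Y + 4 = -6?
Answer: -2735/3 ≈ -911.67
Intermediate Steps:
Y = -10 (Y = -4 - 6 = -10)
T = 547/3 (T = (-1 - 5)/(-8 - 10) - 7*(-26) = -6/(-18) + 182 = -6*(-1/18) + 182 = ⅓ + 182 = 547/3 ≈ 182.33)
T*A = (547/3)*(-5) = -2735/3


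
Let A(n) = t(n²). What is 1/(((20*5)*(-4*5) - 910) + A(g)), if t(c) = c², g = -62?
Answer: 1/14773426 ≈ 6.7689e-8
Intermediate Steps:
A(n) = n⁴ (A(n) = (n²)² = n⁴)
1/(((20*5)*(-4*5) - 910) + A(g)) = 1/(((20*5)*(-4*5) - 910) + (-62)⁴) = 1/((100*(-20) - 910) + 14776336) = 1/((-2000 - 910) + 14776336) = 1/(-2910 + 14776336) = 1/14773426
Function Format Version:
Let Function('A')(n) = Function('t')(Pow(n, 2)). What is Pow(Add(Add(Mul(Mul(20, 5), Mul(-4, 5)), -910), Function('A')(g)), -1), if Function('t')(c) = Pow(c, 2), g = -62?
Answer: Rational(1, 14773426) ≈ 6.7689e-8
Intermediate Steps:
Function('A')(n) = Pow(n, 4) (Function('A')(n) = Pow(Pow(n, 2), 2) = Pow(n, 4))
Pow(Add(Add(Mul(Mul(20, 5), Mul(-4, 5)), -910), Function('A')(g)), -1) = Pow(Add(Add(Mul(Mul(20, 5), Mul(-4, 5)), -910), Pow(-62, 4)), -1) = Pow(Add(Add(Mul(100, -20), -910), 14776336), -1) = Pow(Add(Add(-2000, -910), 14776336), -1) = Pow(Add(-2910, 14776336), -1) = Pow(14773426, -1) = Rational(1, 14773426)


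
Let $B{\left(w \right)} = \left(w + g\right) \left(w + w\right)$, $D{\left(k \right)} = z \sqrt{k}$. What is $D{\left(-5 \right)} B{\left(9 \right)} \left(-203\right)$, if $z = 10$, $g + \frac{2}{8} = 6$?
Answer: $- 538965 i \sqrt{5} \approx - 1.2052 \cdot 10^{6} i$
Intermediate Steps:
$g = \frac{23}{4}$ ($g = - \frac{1}{4} + 6 = \frac{23}{4} \approx 5.75$)
$D{\left(k \right)} = 10 \sqrt{k}$
$B{\left(w \right)} = 2 w \left(\frac{23}{4} + w\right)$ ($B{\left(w \right)} = \left(w + \frac{23}{4}\right) \left(w + w\right) = \left(\frac{23}{4} + w\right) 2 w = 2 w \left(\frac{23}{4} + w\right)$)
$D{\left(-5 \right)} B{\left(9 \right)} \left(-203\right) = 10 \sqrt{-5} \cdot \frac{1}{2} \cdot 9 \left(23 + 4 \cdot 9\right) \left(-203\right) = 10 i \sqrt{5} \cdot \frac{1}{2} \cdot 9 \left(23 + 36\right) \left(-203\right) = 10 i \sqrt{5} \cdot \frac{1}{2} \cdot 9 \cdot 59 \left(-203\right) = 10 i \sqrt{5} \cdot \frac{531}{2} \left(-203\right) = 2655 i \sqrt{5} \left(-203\right) = - 538965 i \sqrt{5}$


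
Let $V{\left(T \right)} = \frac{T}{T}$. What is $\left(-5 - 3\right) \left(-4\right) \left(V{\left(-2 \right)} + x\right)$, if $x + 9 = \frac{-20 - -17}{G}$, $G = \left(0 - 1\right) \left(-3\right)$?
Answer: $-288$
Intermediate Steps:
$G = 3$ ($G = \left(-1\right) \left(-3\right) = 3$)
$V{\left(T \right)} = 1$
$x = -10$ ($x = -9 + \frac{-20 - -17}{3} = -9 + \left(-20 + 17\right) \frac{1}{3} = -9 - 1 = -10$)
$\left(-5 - 3\right) \left(-4\right) \left(V{\left(-2 \right)} + x\right) = \left(-5 - 3\right) \left(-4\right) \left(1 - 10\right) = \left(-8\right) \left(-4\right) \left(-9\right) = 32 \left(-9\right) = -288$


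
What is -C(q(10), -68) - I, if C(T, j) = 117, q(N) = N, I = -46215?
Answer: 46098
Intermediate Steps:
-C(q(10), -68) - I = -1*117 - 1*(-46215) = -117 + 46215 = 46098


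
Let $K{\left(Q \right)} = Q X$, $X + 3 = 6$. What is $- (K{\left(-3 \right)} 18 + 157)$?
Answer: $5$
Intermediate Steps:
$X = 3$ ($X = -3 + 6 = 3$)
$K{\left(Q \right)} = 3 Q$ ($K{\left(Q \right)} = Q 3 = 3 Q$)
$- (K{\left(-3 \right)} 18 + 157) = - (3 \left(-3\right) 18 + 157) = - (\left(-9\right) 18 + 157) = - (-162 + 157) = \left(-1\right) \left(-5\right) = 5$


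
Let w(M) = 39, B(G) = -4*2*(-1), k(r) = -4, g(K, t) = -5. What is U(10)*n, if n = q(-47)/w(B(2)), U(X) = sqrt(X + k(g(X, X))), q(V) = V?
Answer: -47*sqrt(6)/39 ≈ -2.9520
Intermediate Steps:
B(G) = 8 (B(G) = -8*(-1) = 8)
U(X) = sqrt(-4 + X) (U(X) = sqrt(X - 4) = sqrt(-4 + X))
n = -47/39 ≈ -1.2051
U(10)*n = sqrt(-4 + 10)*(-47/39) = sqrt(6)*(-47/39) = -47*sqrt(6)/39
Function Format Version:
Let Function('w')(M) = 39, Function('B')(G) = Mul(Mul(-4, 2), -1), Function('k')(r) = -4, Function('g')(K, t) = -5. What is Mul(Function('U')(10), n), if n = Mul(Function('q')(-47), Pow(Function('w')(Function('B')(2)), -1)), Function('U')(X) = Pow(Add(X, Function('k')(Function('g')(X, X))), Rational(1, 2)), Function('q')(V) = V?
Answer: Mul(Rational(-47, 39), Pow(6, Rational(1, 2))) ≈ -2.9520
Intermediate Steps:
Function('B')(G) = 8 (Function('B')(G) = Mul(-8, -1) = 8)
Function('U')(X) = Pow(Add(-4, X), Rational(1, 2)) (Function('U')(X) = Pow(Add(X, -4), Rational(1, 2)) = Pow(Add(-4, X), Rational(1, 2)))
n = Rational(-47, 39) (n = Mul(-47, Pow(39, -1)) = Mul(-47, Rational(1, 39)) = Rational(-47, 39) ≈ -1.2051)
Mul(Function('U')(10), n) = Mul(Pow(Add(-4, 10), Rational(1, 2)), Rational(-47, 39)) = Mul(Pow(6, Rational(1, 2)), Rational(-47, 39)) = Mul(Rational(-47, 39), Pow(6, Rational(1, 2)))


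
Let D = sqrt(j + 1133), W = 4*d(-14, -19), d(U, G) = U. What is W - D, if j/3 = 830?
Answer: -56 - sqrt(3623) ≈ -116.19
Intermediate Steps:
j = 2490 (j = 3*830 = 2490)
W = -56 (W = 4*(-14) = -56)
D = sqrt(3623) (D = sqrt(2490 + 1133) = sqrt(3623) ≈ 60.191)
W - D = -56 - sqrt(3623)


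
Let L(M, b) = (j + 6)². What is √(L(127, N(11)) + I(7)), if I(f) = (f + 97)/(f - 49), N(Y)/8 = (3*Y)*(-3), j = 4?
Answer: 32*√42/21 ≈ 9.8754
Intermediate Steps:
N(Y) = -72*Y (N(Y) = 8*((3*Y)*(-3)) = 8*(-9*Y) = -72*Y)
I(f) = (97 + f)/(-49 + f)
L(M, b) = 100 (L(M, b) = (4 + 6)² = 10² = 100)
√(L(127, N(11)) + I(7)) = √(100 + (97 + 7)/(-49 + 7)) = √(100 + 104/(-42)) = √(100 - 1/42*104) = √(100 - 52/21) = √(2048/21) = 32*√42/21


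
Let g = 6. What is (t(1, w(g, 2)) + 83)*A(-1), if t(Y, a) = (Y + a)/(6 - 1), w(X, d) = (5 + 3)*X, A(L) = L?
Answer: -464/5 ≈ -92.800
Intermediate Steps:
w(X, d) = 8*X
t(Y, a) = Y/5 + a/5 (t(Y, a) = (Y + a)/5 = (Y + a)*(⅕) = Y/5 + a/5)
(t(1, w(g, 2)) + 83)*A(-1) = (((⅕)*1 + (8*6)/5) + 83)*(-1) = ((⅕ + (⅕)*48) + 83)*(-1) = ((⅕ + 48/5) + 83)*(-1) = (49/5 + 83)*(-1) = (464/5)*(-1) = -464/5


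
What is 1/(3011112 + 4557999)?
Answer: 1/7569111 ≈ 1.3212e-7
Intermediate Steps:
1/(3011112 + 4557999) = 1/7569111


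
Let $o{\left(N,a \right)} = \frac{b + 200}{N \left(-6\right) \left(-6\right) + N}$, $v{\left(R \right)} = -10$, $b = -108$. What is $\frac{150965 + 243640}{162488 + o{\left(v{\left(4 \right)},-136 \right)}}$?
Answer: $\frac{2703775}{1113342} \approx 2.4285$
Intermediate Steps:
$o{\left(N,a \right)} = \frac{92}{37 N}$ ($o{\left(N,a \right)} = \frac{-108 + 200}{N \left(-6\right) \left(-6\right) + N} = \frac{92}{- 6 N \left(-6\right) + N} = \frac{92}{36 N + N} = \frac{92}{37 N}$)
$\frac{150965 + 243640}{162488 + o{\left(v{\left(4 \right)},-136 \right)}} = \frac{150965 + 243640}{162488 + \frac{92}{37 \left(-10\right)}} = \frac{394605}{162488 + \frac{92}{37} \left(- \frac{1}{10}\right)} = \frac{394605}{162488 - \frac{46}{185}} = \frac{394605}{\frac{30060234}{185}} = 394605 \cdot \frac{185}{30060234} = \frac{2703775}{1113342}$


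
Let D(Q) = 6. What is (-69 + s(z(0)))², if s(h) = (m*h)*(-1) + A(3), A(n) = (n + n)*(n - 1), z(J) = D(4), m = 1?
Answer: 3969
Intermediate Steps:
z(J) = 6
A(n) = 2*n*(-1 + n) (A(n) = (2*n)*(-1 + n) = 2*n*(-1 + n))
s(h) = 12 - h (s(h) = (1*h)*(-1) + 2*3*(-1 + 3) = h*(-1) + 2*3*2 = -h + 12 = 12 - h)
(-69 + s(z(0)))² = (-69 + (12 - 1*6))² = (-69 + (12 - 6))² = (-69 + 6)² = (-63)² = 3969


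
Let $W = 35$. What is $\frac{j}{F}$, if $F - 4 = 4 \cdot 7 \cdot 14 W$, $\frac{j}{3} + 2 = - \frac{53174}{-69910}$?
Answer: $- \frac{129969}{479722420} \approx -0.00027093$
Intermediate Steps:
$j = - \frac{129969}{34955}$ ($j = -6 + 3 \left(- \frac{53174}{-69910}\right) = -6 + 3 \left(\left(-53174\right) \left(- \frac{1}{69910}\right)\right) = -6 + 3 \cdot \frac{26587}{34955} = -6 + \frac{79761}{34955} = - \frac{129969}{34955} \approx -3.7182$)
$F = 13724$ ($F = 4 + 4 \cdot 7 \cdot 14 \cdot 35 = 4 + 28 \cdot 14 \cdot 35 = 4 + 392 \cdot 35 = 4 + 13720 = 13724$)
$\frac{j}{F} = - \frac{129969}{34955 \cdot 13724} = \left(- \frac{129969}{34955}\right) \frac{1}{13724} = - \frac{129969}{479722420}$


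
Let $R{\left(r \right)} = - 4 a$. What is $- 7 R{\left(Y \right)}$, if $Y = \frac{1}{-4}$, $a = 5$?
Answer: $140$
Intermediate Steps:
$Y = - \frac{1}{4} \approx -0.25$
$R{\left(r \right)} = -20$ ($R{\left(r \right)} = \left(-4\right) 5 = -20$)
$- 7 R{\left(Y \right)} = \left(-7\right) \left(-20\right) = 140$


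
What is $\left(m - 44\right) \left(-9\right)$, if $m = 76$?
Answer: $-288$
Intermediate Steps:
$\left(m - 44\right) \left(-9\right) = \left(76 - 44\right) \left(-9\right) = 32 \left(-9\right) = -288$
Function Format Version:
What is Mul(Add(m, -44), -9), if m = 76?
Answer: -288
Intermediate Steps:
Mul(Add(m, -44), -9) = Mul(Add(76, -44), -9) = Mul(32, -9) = -288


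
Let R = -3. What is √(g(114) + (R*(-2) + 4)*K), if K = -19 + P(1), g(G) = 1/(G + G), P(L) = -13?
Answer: I*√4158663/114 ≈ 17.888*I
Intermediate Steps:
g(G) = 1/(2*G)
K = -32 (K = -19 - 13 = -32)
√(g(114) + (R*(-2) + 4)*K) = √((½)/114 + (-3*(-2) + 4)*(-32)) = √((½)*(1/114) + (6 + 4)*(-32)) = √(1/228 + 10*(-32)) = √(1/228 - 320) = √(-72959/228) = I*√4158663/114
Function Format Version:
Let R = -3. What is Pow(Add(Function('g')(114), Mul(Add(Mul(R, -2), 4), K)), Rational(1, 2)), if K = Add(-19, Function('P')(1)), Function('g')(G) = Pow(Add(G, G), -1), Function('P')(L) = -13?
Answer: Mul(Rational(1, 114), I, Pow(4158663, Rational(1, 2))) ≈ Mul(17.888, I)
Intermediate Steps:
Function('g')(G) = Mul(Rational(1, 2), Pow(G, -1)) (Function('g')(G) = Pow(Mul(2, G), -1) = Mul(Rational(1, 2), Pow(G, -1)))
K = -32 (K = Add(-19, -13) = -32)
Pow(Add(Function('g')(114), Mul(Add(Mul(R, -2), 4), K)), Rational(1, 2)) = Pow(Add(Mul(Rational(1, 2), Pow(114, -1)), Mul(Add(Mul(-3, -2), 4), -32)), Rational(1, 2)) = Pow(Add(Mul(Rational(1, 2), Rational(1, 114)), Mul(Add(6, 4), -32)), Rational(1, 2)) = Pow(Add(Rational(1, 228), Mul(10, -32)), Rational(1, 2)) = Pow(Add(Rational(1, 228), -320), Rational(1, 2)) = Pow(Rational(-72959, 228), Rational(1, 2)) = Mul(Rational(1, 114), I, Pow(4158663, Rational(1, 2)))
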